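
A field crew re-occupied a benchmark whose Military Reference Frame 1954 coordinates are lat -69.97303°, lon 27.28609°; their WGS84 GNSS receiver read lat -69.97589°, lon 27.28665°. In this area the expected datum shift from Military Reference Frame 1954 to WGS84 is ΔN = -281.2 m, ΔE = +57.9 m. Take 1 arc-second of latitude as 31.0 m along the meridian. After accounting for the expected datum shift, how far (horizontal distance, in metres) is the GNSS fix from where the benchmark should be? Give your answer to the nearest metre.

53 m

Observed coordinate differences: Δφ = -0.00286°, Δλ = +0.00056°.
Converting to metres (1° lat = 111600 m, cos φ = 0.342462): observed ΔN = -319.2 m, observed ΔE = 21.4 m.
Subtracting the expected shift leaves a residual of -319.2 − (-281.2) = -38.0 m north and 21.4 − (57.9) = -36.5 m east.
Residual distance = √((-38.0)² + (-36.5)²) = 52.7 m.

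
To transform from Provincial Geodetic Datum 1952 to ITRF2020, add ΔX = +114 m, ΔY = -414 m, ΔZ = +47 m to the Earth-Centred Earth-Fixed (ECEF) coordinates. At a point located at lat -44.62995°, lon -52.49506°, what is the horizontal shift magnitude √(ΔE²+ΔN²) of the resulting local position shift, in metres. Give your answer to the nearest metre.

At φ = -44.62995°, λ = -52.49506°: sin φ = -0.702525, cos φ = 0.711659, sin λ = -0.793301, cos λ = 0.608830.
ΔE = −sin λ·ΔX + cos λ·ΔY = −(-0.793301)·(114) + (0.608830)·(-414) = -161.62 m.
ΔN = −sin φ cos λ·ΔX − sin φ sin λ·ΔY + cos φ·ΔZ = −(-0.702525)(0.608830)(114) − (-0.702525)(-0.793301)(-414) + (0.711659)(47) = 312.94 m.
Horizontal magnitude = √(ΔE² + ΔN²) = √((-161.62)² + 312.94²) = 352.21 m.

352 m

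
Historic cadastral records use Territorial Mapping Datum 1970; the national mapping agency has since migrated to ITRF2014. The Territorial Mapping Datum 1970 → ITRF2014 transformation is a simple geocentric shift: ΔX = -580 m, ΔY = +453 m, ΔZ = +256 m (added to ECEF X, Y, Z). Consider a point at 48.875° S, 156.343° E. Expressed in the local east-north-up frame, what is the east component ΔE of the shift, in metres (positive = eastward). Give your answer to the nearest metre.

ΔE = -182 m

The local east axis at (φ, λ) is (−sin λ, cos λ, 0), so ΔE = −sin(156.343°)·(-580) + cos(156.343°)·453 = -182.20 m.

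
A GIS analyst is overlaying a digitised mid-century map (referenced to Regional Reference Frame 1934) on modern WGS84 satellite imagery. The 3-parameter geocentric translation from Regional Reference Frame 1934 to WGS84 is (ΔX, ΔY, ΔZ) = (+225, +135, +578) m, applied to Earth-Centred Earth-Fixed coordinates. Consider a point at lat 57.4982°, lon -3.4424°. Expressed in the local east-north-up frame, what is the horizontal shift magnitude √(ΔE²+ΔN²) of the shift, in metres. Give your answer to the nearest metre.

196 m

At φ = 57.4982°, λ = -3.4424°: sin φ = 0.843375, cos φ = 0.537326, sin λ = -0.060045, cos λ = 0.998196.
ΔE = −sin λ·ΔX + cos λ·ΔY = −(-0.060045)·(225) + (0.998196)·(135) = 148.27 m.
ΔN = −sin φ cos λ·ΔX − sin φ sin λ·ΔY + cos φ·ΔZ = −(0.843375)(0.998196)(225) − (0.843375)(-0.060045)(135) + (0.537326)(578) = 127.99 m.
Horizontal magnitude = √(ΔE² + ΔN²) = √(148.27² + 127.99²) = 195.87 m.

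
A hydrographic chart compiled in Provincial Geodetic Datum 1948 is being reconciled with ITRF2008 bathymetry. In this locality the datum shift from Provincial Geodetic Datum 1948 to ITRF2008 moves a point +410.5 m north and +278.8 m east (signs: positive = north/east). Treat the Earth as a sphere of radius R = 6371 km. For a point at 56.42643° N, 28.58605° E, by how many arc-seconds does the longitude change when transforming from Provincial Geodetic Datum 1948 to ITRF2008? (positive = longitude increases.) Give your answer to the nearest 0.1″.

At latitude 56.42643°, cos φ = 0.553007.
One radian of longitude at latitude φ spans R cos φ, so Δλ = ΔE / (R cos φ) = 278.8 / (6371000 × 0.553007) = 7.9132e-05 rad = 16.322″.

Δλ = 16.3″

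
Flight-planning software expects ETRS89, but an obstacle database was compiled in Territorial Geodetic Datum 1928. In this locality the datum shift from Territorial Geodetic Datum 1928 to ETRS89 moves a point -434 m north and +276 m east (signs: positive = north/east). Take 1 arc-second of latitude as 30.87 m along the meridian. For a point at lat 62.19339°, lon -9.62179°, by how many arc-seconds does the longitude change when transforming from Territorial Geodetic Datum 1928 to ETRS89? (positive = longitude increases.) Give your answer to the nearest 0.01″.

Δλ = 19.17″

At latitude 62.19339°, cos φ = 0.466489.
1″ of longitude at this latitude = 30.87 × cos φ = 14.4005 m, so Δλ = 276.0 / 14.4005 = 19.166″.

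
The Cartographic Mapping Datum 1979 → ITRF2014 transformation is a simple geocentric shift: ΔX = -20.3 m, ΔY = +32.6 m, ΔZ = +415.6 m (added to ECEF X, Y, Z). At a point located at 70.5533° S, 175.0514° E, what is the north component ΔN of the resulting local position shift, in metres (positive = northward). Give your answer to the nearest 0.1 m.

ΔN = 160.1 m

The local north axis is (−sin φ cos λ, −sin φ sin λ, cos φ), giving ΔN = 19.071 + 2.652 + 138.366 = 160.09 m.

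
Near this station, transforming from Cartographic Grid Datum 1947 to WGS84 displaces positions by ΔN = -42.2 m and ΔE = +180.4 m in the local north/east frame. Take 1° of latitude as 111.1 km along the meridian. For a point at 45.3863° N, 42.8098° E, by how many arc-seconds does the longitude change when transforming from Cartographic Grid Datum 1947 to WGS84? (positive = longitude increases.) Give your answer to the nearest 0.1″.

Δλ = 8.3″

At latitude 45.3863°, cos φ = 0.702323.
1° of longitude at this latitude = 111.1 × cos φ = 78.03 km, so Δλ = 180.4 / 78028.1 = 0.0023120° = 8.323″.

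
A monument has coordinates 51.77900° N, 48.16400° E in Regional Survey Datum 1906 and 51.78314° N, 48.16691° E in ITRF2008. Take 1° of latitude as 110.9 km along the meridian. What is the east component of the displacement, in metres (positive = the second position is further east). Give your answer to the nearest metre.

ΔE = 200 m

Δφ = 51.78314° − 51.77900° = +0.00414°; Δλ = 48.16691° − 48.16400° = +0.00291°.
ΔN = Δφ × 110900 = 459.1 m; ΔE = Δλ × 110900 × cos(51.77900°) = +0.00291 × 110900 × 0.618696 = 199.7 m.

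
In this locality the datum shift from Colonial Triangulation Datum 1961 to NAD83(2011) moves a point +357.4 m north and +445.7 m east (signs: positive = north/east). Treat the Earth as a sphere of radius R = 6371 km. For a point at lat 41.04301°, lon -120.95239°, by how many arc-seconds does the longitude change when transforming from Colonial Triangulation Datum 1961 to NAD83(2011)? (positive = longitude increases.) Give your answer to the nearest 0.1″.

At latitude 41.04301°, cos φ = 0.754217.
One radian of longitude at latitude φ spans R cos φ, so Δλ = ΔE / (R cos φ) = 445.7 / (6371000 × 0.754217) = 9.2755e-05 rad = 19.132″.

Δλ = 19.1″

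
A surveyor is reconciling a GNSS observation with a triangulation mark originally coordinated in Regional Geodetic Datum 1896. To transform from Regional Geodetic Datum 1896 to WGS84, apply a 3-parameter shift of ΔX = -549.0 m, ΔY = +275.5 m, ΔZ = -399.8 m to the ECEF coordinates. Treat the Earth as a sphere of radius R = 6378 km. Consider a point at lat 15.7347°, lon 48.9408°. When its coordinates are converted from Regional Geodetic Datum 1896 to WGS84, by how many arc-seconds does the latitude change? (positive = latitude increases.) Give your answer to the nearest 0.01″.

sin φ = 0.271183, cos φ = 0.962528, sin λ = 0.754031, cos λ = 0.656838.
North component: ΔN = −sin φ cos λ·ΔX − sin φ sin λ·ΔY + cos φ·ΔZ = −(0.271183)(0.656838)(-549.0) − (0.271183)(0.754031)(275.5) + (0.962528)(-399.8) = -343.36 m.
1° of latitude spans πR/180 = 111317 m, so Δφ = -343.36 / 111317 × 3600 = -11.104″.

Δφ = -11.10″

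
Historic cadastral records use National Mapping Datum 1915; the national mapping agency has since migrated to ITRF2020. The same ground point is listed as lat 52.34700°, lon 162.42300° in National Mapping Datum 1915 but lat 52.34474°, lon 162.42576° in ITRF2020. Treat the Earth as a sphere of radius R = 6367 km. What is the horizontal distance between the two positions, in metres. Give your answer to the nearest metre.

Δφ = 52.34474° − 52.34700° = -0.00226°; Δλ = 162.42576° − 162.42300° = +0.00276°.
1° along a meridian = πR/180 = 111125 m.
ΔN = Δφ × 111125 = -251.1 m; ΔE = Δλ × 111125 × cos(52.34700°) = +0.00276 × 111125 × 0.610878 = 187.4 m.
Distance = √(ΔE² + ΔN²) = √(187.4² + (-251.1)²) = 313.3 m.

313 m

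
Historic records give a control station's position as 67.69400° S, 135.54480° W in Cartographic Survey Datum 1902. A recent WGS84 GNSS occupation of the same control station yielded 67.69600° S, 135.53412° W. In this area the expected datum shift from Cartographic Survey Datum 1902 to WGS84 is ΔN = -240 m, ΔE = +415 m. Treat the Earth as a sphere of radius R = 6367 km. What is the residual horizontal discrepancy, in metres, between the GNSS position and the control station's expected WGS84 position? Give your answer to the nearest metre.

Observed coordinate differences: Δφ = -0.00200°, Δλ = +0.01068°.
Converting to metres (1° lat = 111125 m, cos φ = 0.379553): observed ΔN = -222.3 m, observed ΔE = 450.5 m.
Subtracting the expected shift leaves a residual of -222.3 − (-240) = 17.7 m north and 450.5 − (415) = 35.5 m east.
Residual distance = √(17.7² + 35.5²) = 39.7 m.

40 m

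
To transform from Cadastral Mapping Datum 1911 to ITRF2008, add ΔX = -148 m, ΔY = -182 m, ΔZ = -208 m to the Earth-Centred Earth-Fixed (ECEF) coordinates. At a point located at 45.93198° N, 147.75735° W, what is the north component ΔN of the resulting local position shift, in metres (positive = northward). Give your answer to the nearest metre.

ΔN = -304 m

At φ = 45.93198°, λ = -147.75735°: sin φ = 0.718515, cos φ = 0.695512, sin λ = -0.533506, cos λ = -0.845796.
ΔN = −sin φ cos λ·ΔX − sin φ sin λ·ΔY + cos φ·ΔZ = −(0.718515)(-0.845796)(-148) − (0.718515)(-0.533506)(-182) + (0.695512)(-208) = -304.37 m.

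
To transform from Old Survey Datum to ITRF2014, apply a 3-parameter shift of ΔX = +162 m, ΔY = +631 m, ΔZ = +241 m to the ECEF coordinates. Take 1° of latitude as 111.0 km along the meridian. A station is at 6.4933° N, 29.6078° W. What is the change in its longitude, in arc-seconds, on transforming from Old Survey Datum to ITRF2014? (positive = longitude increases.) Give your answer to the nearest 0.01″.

sin φ = 0.113087, cos φ = 0.993585, sin λ = -0.494060, cos λ = 0.869428.
East component: ΔE = −sin λ·ΔX + cos λ·ΔY = −(-0.494060)(162) + (0.869428)(631) = 628.65 m.
1° of latitude spans 111000 m; at latitude φ, 1° of longitude spans that × cos φ = 110287.9 m, so Δλ = 628.65 / 110287.9 × 3600 = 20.520″.

Δλ = 20.52″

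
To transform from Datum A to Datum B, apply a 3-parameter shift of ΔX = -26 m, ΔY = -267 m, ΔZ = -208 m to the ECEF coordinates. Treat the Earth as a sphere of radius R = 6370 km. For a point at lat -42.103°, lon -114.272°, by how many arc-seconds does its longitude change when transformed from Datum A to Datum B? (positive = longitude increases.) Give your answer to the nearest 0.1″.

sin φ = -0.670465, cos φ = 0.741941, sin λ = -0.911604, cos λ = -0.411069.
East component: ΔE = −sin λ·ΔX + cos λ·ΔY = −(-0.911604)(-26) + (-0.411069)(-267) = 86.05 m.
1° of latitude spans πR/180 = 111177 m; at latitude φ, 1° of longitude spans that × cos φ = 82487.1 m, so Δλ = 86.05 / 82487.1 × 3600 = 3.756″.

Δλ = 3.8″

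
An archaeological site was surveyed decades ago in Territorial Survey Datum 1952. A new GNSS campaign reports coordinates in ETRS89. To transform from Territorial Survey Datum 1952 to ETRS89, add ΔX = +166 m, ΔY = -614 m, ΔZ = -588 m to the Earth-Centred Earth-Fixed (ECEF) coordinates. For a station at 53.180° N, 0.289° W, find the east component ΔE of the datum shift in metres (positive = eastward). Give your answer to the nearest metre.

At φ = 53.180°, λ = -0.289°: sin φ = 0.800522, cos φ = 0.599303, sin λ = -0.005044, cos λ = 0.999987.
ΔE = −sin λ·ΔX + cos λ·ΔY = −(-0.005044)·(166) + (0.999987)·(-614) = -613.15 m.

ΔE = -613 m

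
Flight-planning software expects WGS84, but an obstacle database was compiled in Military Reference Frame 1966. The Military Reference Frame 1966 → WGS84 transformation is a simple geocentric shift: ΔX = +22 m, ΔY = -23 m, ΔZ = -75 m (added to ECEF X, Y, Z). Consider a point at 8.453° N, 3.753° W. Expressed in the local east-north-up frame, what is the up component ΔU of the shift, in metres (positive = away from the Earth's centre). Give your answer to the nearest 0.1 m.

ΔU = 12.2 m

The local up (radial) axis is (cos φ cos λ, cos φ sin λ, sin φ), giving ΔU = 21.714 + 1.489 − 11.025 = 12.18 m.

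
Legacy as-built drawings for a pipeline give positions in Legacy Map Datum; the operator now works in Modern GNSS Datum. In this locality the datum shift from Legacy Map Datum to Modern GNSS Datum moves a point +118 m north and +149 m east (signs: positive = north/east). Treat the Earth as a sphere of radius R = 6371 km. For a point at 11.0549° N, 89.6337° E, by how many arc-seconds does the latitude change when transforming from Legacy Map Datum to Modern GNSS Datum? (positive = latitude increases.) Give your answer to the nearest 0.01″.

On a sphere of radius R, 1 rad of latitude = R, so Δφ = ΔN / R = 118.0 / 6371000 = 1.8521e-05 rad = 3.820″.

Δφ = 3.82″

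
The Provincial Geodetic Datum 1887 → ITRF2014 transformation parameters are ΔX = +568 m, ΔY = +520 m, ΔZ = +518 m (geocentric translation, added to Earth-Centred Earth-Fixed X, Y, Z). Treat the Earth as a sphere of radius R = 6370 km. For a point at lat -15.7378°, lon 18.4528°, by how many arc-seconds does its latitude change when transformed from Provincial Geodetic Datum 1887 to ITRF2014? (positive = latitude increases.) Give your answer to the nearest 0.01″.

sin φ = -0.271236, cos φ = 0.962513, sin λ = 0.316523, cos λ = 0.948585.
North component: ΔN = −sin φ cos λ·ΔX − sin φ sin λ·ΔY + cos φ·ΔZ = −(-0.271236)(0.948585)(568) − (-0.271236)(0.316523)(520) + (0.962513)(518) = 689.37 m.
1° of latitude spans πR/180 = 111177 m, so Δφ = 689.37 / 111177 × 3600 = 22.322″.

Δφ = 22.32″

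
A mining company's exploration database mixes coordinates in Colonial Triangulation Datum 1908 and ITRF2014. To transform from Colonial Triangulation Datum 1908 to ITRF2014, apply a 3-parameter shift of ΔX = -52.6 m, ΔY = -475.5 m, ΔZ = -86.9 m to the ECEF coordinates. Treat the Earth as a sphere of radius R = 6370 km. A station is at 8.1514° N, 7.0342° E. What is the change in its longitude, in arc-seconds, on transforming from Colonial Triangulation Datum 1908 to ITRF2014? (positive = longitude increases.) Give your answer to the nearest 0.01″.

sin φ = 0.141789, cos φ = 0.989897, sin λ = 0.122462, cos λ = 0.992473.
East component: ΔE = −sin λ·ΔX + cos λ·ΔY = −(0.122462)(-52.6) + (0.992473)(-475.5) = -465.48 m.
1° of latitude spans πR/180 = 111177 m; at latitude φ, 1° of longitude spans that × cos φ = 110054.2 m, so Δλ = -465.48 / 110054.2 × 3600 = -15.226″.

Δλ = -15.23″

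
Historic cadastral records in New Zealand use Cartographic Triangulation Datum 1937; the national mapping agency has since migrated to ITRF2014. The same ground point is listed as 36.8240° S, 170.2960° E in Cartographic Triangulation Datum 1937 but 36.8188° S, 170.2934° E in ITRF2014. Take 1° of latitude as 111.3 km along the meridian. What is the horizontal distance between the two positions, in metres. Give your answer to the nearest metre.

Δφ = -36.8188° − -36.8240° = +0.0052°; Δλ = 170.2934° − 170.2960° = -0.0026°.
ΔN = Δφ × 111300 = 578.8 m; ΔE = Δλ × 111300 × cos(-36.8240°) = -0.0026 × 111300 × 0.800480 = -231.6 m.
Distance = √(ΔE² + ΔN²) = √((-231.6)² + 578.8²) = 623.4 m.

623 m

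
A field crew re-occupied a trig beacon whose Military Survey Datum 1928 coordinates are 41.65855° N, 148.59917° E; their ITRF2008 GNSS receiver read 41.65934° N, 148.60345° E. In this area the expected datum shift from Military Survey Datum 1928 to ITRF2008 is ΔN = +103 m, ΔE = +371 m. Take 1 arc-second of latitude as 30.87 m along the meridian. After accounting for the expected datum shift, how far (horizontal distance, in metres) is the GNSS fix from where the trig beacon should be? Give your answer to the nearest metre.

Observed coordinate differences: Δφ = +0.00079°, Δλ = +0.00428°.
Converting to metres (1° lat = 111132 m, cos φ = 0.747119): observed ΔN = 87.8 m, observed ΔE = 355.4 m.
Subtracting the expected shift leaves a residual of 87.8 − (103) = -15.2 m north and 355.4 − (371) = -15.6 m east.
Residual distance = √((-15.2)² + (-15.6)²) = 21.8 m.

22 m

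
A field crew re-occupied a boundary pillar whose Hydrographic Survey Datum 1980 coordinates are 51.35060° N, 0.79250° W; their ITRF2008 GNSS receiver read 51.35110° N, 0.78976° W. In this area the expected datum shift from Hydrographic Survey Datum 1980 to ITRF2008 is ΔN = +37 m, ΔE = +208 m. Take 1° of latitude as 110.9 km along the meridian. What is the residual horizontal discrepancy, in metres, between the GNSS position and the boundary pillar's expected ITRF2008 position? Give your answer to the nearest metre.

Observed coordinate differences: Δφ = +0.00050°, Δλ = +0.00274°.
Converting to metres (1° lat = 110900 m, cos φ = 0.624553): observed ΔN = 55.5 m, observed ΔE = 189.8 m.
Subtracting the expected shift leaves a residual of 55.5 − (37) = 18.5 m north and 189.8 − (208) = -18.2 m east.
Residual distance = √(18.5² + (-18.2)²) = 25.9 m.

26 m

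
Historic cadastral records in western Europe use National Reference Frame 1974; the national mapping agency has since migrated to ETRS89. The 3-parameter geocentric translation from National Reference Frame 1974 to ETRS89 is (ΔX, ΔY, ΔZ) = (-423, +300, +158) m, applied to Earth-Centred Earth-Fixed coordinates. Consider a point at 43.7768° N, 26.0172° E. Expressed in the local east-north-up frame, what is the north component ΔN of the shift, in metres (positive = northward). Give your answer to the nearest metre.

ΔN = 286 m

At φ = 43.7768°, λ = 26.0172°: sin φ = 0.691851, cos φ = 0.722040, sin λ = 0.438641, cos λ = 0.898662.
ΔN = −sin φ cos λ·ΔX − sin φ sin λ·ΔY + cos φ·ΔZ = −(0.691851)(0.898662)(-423) − (0.691851)(0.438641)(300) + (0.722040)(158) = 286.04 m.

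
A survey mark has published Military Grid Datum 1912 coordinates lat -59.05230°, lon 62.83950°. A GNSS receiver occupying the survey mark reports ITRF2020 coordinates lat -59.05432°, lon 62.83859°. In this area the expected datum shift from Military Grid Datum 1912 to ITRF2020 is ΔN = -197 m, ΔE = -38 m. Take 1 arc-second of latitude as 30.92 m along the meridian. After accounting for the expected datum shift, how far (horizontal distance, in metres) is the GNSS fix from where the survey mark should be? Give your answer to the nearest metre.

Observed coordinate differences: Δφ = -0.00202°, Δλ = -0.00091°.
Converting to metres (1° lat = 111312 m, cos φ = 0.514255): observed ΔN = -224.9 m, observed ΔE = -52.1 m.
Subtracting the expected shift leaves a residual of -224.9 − (-197) = -27.9 m north and -52.1 − (-38) = -14.1 m east.
Residual distance = √((-27.9)² + (-14.1)²) = 31.2 m.

31 m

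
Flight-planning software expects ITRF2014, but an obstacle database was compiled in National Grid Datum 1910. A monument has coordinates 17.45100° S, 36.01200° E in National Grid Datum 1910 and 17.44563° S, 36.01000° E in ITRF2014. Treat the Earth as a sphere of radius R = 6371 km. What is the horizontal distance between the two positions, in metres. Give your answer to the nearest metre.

634 m

Δφ = -17.44563° − -17.45100° = +0.00537°; Δλ = 36.01000° − 36.01200° = -0.00200°.
1° along a meridian = πR/180 = 111195 m.
ΔN = Δφ × 111195 = 597.1 m; ΔE = Δλ × 111195 × cos(-17.45100°) = -0.00200 × 111195 × 0.953974 = -212.2 m.
Distance = √(ΔE² + ΔN²) = √((-212.2)² + 597.1²) = 633.7 m.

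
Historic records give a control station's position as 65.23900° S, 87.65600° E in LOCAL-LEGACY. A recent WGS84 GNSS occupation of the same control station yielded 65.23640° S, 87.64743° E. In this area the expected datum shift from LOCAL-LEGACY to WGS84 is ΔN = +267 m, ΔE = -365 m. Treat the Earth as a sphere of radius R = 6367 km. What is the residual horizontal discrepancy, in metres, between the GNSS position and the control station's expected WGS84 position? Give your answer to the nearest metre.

Observed coordinate differences: Δφ = +0.00260°, Δλ = -0.00857°.
Converting to metres (1° lat = 111125 m, cos φ = 0.418834): observed ΔN = 288.9 m, observed ΔE = -398.9 m.
Subtracting the expected shift leaves a residual of 288.9 − (267) = 21.9 m north and -398.9 − (-365) = -33.9 m east.
Residual distance = √(21.9² + (-33.9)²) = 40.4 m.

40 m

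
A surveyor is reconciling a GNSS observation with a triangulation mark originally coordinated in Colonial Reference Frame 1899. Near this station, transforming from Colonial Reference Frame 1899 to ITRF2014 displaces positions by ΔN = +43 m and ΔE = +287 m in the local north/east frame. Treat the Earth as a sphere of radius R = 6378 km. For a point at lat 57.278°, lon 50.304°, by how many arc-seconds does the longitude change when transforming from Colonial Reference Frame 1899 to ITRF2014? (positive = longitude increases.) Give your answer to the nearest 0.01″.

Δλ = 17.17″

At latitude 57.278°, cos φ = 0.540563.
One radian of longitude at latitude φ spans R cos φ, so Δλ = ΔE / (R cos φ) = 287.0 / (6378000 × 0.540563) = 8.3244e-05 rad = 17.170″.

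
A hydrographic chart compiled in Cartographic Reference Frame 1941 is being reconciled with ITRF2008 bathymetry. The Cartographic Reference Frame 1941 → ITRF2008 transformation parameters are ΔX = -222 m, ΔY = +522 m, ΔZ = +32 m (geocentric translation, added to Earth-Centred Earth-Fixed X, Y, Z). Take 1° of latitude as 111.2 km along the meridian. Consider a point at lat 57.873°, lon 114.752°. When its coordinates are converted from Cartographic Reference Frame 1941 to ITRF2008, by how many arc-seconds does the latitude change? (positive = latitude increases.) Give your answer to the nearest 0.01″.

Δφ = -14.99″

sin φ = 0.846871, cos φ = 0.531798, sin λ = 0.908129, cos λ = -0.418691.
North component: ΔN = −sin φ cos λ·ΔX − sin φ sin λ·ΔY + cos φ·ΔZ = −(0.846871)(-0.418691)(-222) − (0.846871)(0.908129)(522) + (0.531798)(32) = -463.15 m.
1° of latitude spans 111200 m, so Δφ = -463.15 / 111200 × 3600 = -14.994″.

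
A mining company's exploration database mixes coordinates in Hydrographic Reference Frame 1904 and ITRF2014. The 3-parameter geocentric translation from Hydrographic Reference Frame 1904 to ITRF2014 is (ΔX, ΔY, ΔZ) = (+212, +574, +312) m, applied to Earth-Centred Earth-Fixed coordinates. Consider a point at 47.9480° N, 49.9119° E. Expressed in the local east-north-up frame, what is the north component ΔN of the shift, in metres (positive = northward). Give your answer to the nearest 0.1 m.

ΔN = -218.5 m

At φ = 47.9480°, λ = 49.9119°: sin φ = 0.742537, cos φ = 0.669805, sin λ = 0.765055, cos λ = 0.643965.
ΔN = −sin φ cos λ·ΔX − sin φ sin λ·ΔY + cos φ·ΔZ = −(0.742537)(0.643965)(212) − (0.742537)(0.765055)(574) + (0.669805)(312) = -218.47 m.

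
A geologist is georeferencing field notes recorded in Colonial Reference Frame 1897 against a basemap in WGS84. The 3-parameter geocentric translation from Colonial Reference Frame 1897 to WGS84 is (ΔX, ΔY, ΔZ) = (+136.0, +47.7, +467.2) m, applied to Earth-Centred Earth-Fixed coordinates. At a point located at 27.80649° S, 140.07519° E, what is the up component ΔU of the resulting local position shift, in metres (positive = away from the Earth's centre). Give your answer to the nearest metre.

At φ = -27.80649°, λ = 140.07519°: sin φ = -0.466487, cos φ = 0.884528, sin λ = 0.641782, cos λ = -0.766887.
ΔU = cos φ cos λ·ΔX + cos φ sin λ·ΔY + sin φ·ΔZ = (0.884528)(-0.766887)(136.0) + (0.884528)(0.641782)(47.7) + (-0.466487)(467.2) = -283.12 m.

ΔU = -283 m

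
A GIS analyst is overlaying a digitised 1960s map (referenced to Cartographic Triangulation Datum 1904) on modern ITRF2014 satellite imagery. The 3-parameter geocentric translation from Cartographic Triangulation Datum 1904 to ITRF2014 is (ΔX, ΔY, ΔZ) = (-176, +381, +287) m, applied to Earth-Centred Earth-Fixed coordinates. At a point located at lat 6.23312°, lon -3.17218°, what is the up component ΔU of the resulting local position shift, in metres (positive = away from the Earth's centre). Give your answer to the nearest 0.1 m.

ΔU = -164.5 m

The local up (radial) axis is (cos φ cos λ, cos φ sin λ, sin φ), giving ΔU = -174.691 − 20.959 + 31.161 = -164.49 m.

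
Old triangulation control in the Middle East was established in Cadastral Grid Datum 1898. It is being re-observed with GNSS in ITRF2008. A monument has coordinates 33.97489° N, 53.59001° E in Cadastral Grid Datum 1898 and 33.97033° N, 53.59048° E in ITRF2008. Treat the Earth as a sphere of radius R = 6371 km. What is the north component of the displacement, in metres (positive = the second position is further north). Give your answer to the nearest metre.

Δφ = 33.97033° − 33.97489° = -0.00456°; Δλ = 53.59048° − 53.59001° = +0.00047°.
1° along a meridian = πR/180 = 111195 m.
ΔN = Δφ × 111195 = -507.0 m; ΔE = Δλ × 111195 × cos(33.97489°) = +0.00047 × 111195 × 0.829283 = 43.3 m.

ΔN = -507 m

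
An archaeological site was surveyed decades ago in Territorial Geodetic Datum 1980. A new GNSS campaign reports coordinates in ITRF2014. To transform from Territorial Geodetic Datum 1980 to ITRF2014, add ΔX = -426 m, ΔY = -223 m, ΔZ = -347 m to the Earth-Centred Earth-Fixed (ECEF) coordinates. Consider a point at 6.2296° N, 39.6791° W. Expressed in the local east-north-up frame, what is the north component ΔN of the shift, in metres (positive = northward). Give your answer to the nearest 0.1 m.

The local north axis is (−sin φ cos λ, −sin φ sin λ, cos φ), giving ΔN = 35.577 − 15.450 − 344.951 = -324.82 m.

ΔN = -324.8 m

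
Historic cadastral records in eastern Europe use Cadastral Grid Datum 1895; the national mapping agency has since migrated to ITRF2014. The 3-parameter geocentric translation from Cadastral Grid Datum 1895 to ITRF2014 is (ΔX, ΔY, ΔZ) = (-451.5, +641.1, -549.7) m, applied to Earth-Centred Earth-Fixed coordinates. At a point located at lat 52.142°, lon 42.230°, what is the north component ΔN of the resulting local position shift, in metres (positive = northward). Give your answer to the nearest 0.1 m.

The local north axis is (−sin φ cos λ, −sin φ sin λ, cos φ), giving ΔN = 263.953 − 340.201 − 337.355 = -413.60 m.

ΔN = -413.6 m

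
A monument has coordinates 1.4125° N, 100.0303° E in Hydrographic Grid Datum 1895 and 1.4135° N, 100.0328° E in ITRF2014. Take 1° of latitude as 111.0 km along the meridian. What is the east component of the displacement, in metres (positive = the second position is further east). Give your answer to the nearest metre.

ΔE = 277 m

Δφ = 1.4135° − 1.4125° = +0.0010°; Δλ = 100.0328° − 100.0303° = +0.0025°.
ΔN = Δφ × 111000 = 111.0 m; ΔE = Δλ × 111000 × cos(1.4125°) = +0.0025 × 111000 × 0.999696 = 277.4 m.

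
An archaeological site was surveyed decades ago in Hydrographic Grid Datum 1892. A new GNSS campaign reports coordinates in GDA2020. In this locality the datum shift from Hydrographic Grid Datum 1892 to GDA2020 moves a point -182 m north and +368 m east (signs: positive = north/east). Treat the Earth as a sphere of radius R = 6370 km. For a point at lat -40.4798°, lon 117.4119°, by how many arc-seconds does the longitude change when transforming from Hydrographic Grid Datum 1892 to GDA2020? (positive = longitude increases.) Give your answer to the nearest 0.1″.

At latitude -40.4798°, cos φ = 0.760635.
One radian of longitude at latitude φ spans R cos φ, so Δλ = ΔE / (R cos φ) = 368.0 / (6370000 × 0.760635) = 7.5951e-05 rad = 15.666″.

Δλ = 15.7″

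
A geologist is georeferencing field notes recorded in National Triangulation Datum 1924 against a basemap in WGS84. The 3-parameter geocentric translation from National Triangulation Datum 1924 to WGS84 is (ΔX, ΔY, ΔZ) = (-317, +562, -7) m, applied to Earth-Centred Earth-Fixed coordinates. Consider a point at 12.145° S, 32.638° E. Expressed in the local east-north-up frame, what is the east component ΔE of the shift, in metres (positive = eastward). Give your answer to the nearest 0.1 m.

At φ = -12.145°, λ = 32.638°: sin φ = -0.210386, cos φ = 0.977618, sin λ = 0.539329, cos λ = 0.842095.
ΔE = −sin λ·ΔX + cos λ·ΔY = −(0.539329)·(-317) + (0.842095)·(562) = 644.22 m.

ΔE = 644.2 m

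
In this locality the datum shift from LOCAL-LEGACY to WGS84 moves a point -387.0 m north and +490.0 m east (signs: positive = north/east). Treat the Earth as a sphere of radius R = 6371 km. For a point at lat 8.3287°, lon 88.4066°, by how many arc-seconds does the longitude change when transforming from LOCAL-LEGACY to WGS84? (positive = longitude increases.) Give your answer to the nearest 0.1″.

Δλ = 16.0″

At latitude 8.3287°, cos φ = 0.989453.
One radian of longitude at latitude φ spans R cos φ, so Δλ = ΔE / (R cos φ) = 490.0 / (6371000 × 0.989453) = 7.7731e-05 rad = 16.033″.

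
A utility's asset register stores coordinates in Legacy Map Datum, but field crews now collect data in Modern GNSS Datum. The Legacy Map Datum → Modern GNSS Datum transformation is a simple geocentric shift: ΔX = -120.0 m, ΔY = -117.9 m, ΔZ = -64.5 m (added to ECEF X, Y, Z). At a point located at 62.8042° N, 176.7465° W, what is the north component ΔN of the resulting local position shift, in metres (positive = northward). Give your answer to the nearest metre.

ΔN = -142 m

At φ = 62.8042°, λ = -176.7465°: sin φ = 0.889450, cos φ = 0.457033, sin λ = -0.056754, cos λ = -0.998388.
ΔN = −sin φ cos λ·ΔX − sin φ sin λ·ΔY + cos φ·ΔZ = −(0.889450)(-0.998388)(-120.0) − (0.889450)(-0.056754)(-117.9) + (0.457033)(-64.5) = -141.99 m.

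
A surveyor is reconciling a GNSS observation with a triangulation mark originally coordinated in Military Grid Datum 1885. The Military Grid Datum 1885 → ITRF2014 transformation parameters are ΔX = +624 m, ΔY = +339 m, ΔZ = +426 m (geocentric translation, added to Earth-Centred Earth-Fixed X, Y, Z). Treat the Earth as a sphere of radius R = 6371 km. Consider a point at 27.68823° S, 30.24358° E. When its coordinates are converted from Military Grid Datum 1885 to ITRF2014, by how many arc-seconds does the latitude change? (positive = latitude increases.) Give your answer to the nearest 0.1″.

Δφ = 22.9″

sin φ = -0.464660, cos φ = 0.885489, sin λ = 0.503677, cos λ = 0.863892.
North component: ΔN = −sin φ cos λ·ΔX − sin φ sin λ·ΔY + cos φ·ΔZ = −(-0.464660)(0.863892)(624) − (-0.464660)(0.503677)(339) + (0.885489)(426) = 707.04 m.
1° of latitude spans πR/180 = 111195 m, so Δφ = 707.04 / 111195 × 3600 = 22.891″.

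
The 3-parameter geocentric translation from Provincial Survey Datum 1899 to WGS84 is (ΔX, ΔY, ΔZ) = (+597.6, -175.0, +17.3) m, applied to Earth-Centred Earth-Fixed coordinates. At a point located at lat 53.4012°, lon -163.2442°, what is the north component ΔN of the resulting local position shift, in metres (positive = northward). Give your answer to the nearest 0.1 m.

At φ = 53.4012°, λ = -163.2442°: sin φ = 0.802830, cos φ = 0.596208, sin λ = -0.288293, cos λ = -0.957542.
ΔN = −sin φ cos λ·ΔX − sin φ sin λ·ΔY + cos φ·ΔZ = −(0.802830)(-0.957542)(597.6) − (0.802830)(-0.288293)(-175.0) + (0.596208)(17.3) = 429.21 m.

ΔN = 429.2 m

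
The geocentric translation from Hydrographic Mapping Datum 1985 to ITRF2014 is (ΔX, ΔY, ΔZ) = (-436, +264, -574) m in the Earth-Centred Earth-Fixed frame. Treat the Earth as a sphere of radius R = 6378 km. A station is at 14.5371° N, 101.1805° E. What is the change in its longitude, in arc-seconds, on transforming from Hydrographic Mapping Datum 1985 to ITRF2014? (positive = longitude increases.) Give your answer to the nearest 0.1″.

Δλ = 12.6″

sin φ = 0.251007, cos φ = 0.967985, sin λ = 0.981021, cos λ = -0.193900.
East component: ΔE = −sin λ·ΔX + cos λ·ΔY = −(0.981021)(-436) + (-0.193900)(264) = 376.54 m.
1° of latitude spans πR/180 = 111317 m; at latitude φ, 1° of longitude spans that × cos φ = 107753.3 m, so Δλ = 376.54 / 107753.3 × 3600 = 12.580″.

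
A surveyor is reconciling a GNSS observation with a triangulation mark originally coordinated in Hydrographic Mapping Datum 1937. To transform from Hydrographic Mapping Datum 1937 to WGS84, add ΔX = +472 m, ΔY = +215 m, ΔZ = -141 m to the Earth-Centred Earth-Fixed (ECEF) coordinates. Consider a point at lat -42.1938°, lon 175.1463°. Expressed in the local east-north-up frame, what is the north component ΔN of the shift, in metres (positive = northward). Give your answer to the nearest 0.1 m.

The local north axis is (−sin φ cos λ, −sin φ sin λ, cos φ), giving ΔN = -315.877 + 12.218 − 104.464 = -408.12 m.

ΔN = -408.1 m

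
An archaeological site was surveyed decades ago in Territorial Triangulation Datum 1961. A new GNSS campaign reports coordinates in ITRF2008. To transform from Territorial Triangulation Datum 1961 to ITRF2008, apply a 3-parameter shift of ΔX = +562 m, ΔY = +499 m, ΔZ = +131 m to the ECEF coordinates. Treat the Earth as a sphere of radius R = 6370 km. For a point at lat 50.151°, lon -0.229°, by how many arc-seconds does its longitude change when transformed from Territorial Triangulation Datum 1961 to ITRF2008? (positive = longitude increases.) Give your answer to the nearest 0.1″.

Δλ = 25.3″

sin φ = 0.767736, cos φ = 0.640767, sin λ = -0.003997, cos λ = 0.999992.
East component: ΔE = −sin λ·ΔX + cos λ·ΔY = −(-0.003997)(562) + (0.999992)(499) = 501.24 m.
1° of latitude spans πR/180 = 111177 m; at latitude φ, 1° of longitude spans that × cos φ = 71238.8 m, so Δλ = 501.24 / 71238.8 × 3600 = 25.330″.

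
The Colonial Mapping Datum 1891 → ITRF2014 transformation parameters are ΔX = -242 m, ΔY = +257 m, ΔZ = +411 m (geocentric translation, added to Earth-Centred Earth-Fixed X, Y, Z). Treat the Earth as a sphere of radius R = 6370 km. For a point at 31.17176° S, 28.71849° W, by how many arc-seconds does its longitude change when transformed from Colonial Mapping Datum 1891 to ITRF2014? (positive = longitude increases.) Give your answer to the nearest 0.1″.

sin φ = -0.517605, cos φ = 0.855619, sin λ = -0.480507, cos λ = 0.876991.
East component: ΔE = −sin λ·ΔX + cos λ·ΔY = −(-0.480507)(-242) + (0.876991)(257) = 109.10 m.
1° of latitude spans πR/180 = 111177 m; at latitude φ, 1° of longitude spans that × cos φ = 95125.6 m, so Δλ = 109.10 / 95125.6 × 3600 = 4.129″.

Δλ = 4.1″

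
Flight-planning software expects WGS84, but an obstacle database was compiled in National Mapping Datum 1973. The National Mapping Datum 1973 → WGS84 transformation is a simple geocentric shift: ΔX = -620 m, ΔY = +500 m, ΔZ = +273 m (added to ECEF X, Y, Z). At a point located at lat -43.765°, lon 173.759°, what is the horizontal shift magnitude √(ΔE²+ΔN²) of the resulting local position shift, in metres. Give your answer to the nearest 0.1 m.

788.4 m

The local east axis at (φ, λ) is (−sin λ, cos λ, 0), so ΔE = −sin(173.759°)·(-620) + cos(173.759°)·500 = -429.64 m.
The local north axis is (−sin φ cos λ, −sin φ sin λ, cos φ), giving ΔN = 426.314 + 37.598 + 197.156 = 661.07 m.
Horizontal magnitude = √(ΔE² + ΔN²) = √((-429.64)² + 661.07²) = 788.41 m.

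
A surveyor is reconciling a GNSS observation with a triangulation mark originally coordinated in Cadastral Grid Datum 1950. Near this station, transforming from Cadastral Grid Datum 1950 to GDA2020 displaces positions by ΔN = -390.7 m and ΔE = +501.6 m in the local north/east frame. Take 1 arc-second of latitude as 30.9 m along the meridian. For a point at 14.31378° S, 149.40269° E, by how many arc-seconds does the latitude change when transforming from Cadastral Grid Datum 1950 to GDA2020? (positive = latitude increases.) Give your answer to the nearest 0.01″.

1″ of latitude = 30.90 m, so Δφ = -390.7 / 30.90 = -12.644″.

Δφ = -12.64″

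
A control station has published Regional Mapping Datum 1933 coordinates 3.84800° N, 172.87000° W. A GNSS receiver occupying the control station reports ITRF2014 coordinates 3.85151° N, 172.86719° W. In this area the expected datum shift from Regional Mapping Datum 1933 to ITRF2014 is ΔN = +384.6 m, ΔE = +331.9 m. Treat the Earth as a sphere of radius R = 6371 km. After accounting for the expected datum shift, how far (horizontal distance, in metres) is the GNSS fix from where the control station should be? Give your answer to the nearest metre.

21 m

Observed coordinate differences: Δφ = +0.00351°, Δλ = +0.00281°.
Converting to metres (1° lat = 111195 m, cos φ = 0.997746): observed ΔN = 390.3 m, observed ΔE = 311.8 m.
Subtracting the expected shift leaves a residual of 390.3 − (384.6) = 5.7 m north and 311.8 − (331.9) = -20.1 m east.
Residual distance = √(5.7² + (-20.1)²) = 20.9 m.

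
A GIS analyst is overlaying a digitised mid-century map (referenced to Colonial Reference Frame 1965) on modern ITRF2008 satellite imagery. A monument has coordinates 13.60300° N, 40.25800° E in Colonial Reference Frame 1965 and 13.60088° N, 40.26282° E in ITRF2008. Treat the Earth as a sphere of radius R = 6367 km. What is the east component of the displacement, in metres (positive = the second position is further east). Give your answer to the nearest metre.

ΔE = 521 m

Δφ = 13.60088° − 13.60300° = -0.00212°; Δλ = 40.26282° − 40.25800° = +0.00482°.
1° along a meridian = πR/180 = 111125 m.
ΔN = Δφ × 111125 = -235.6 m; ΔE = Δλ × 111125 × cos(13.60300°) = +0.00482 × 111125 × 0.971949 = 520.6 m.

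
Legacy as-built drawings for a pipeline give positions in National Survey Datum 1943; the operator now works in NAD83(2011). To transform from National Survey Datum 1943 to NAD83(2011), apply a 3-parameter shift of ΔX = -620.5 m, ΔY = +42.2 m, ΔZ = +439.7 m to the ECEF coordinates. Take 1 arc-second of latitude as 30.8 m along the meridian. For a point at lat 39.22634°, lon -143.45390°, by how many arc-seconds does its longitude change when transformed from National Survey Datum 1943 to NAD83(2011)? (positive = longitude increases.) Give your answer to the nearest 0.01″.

Δλ = -16.91″

sin φ = 0.632385, cos φ = 0.774654, sin λ = -0.595469, cos λ = -0.803378.
East component: ΔE = −sin λ·ΔX + cos λ·ΔY = −(-0.595469)(-620.5) + (-0.803378)(42.2) = -403.39 m.
1° of latitude spans 3600 × 30.80 = 110880 m; at latitude φ, 1° of longitude spans that × cos φ = 85893.6 m, so Δλ = -403.39 / 85893.6 × 3600 = -16.907″.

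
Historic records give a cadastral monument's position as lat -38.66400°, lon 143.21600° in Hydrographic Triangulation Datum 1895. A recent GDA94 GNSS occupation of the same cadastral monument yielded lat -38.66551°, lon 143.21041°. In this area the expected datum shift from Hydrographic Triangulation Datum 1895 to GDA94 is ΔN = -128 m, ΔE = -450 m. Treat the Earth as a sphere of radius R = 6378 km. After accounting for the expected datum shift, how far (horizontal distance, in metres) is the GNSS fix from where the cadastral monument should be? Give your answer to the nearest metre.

54 m

Observed coordinate differences: Δφ = -0.00151°, Δλ = -0.00559°.
Converting to metres (1° lat = 111317 m, cos φ = 0.780823): observed ΔN = -168.1 m, observed ΔE = -485.9 m.
Subtracting the expected shift leaves a residual of -168.1 − (-128) = -40.1 m north and -485.9 − (-450) = -35.9 m east.
Residual distance = √((-40.1)² + (-35.9)²) = 53.8 m.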